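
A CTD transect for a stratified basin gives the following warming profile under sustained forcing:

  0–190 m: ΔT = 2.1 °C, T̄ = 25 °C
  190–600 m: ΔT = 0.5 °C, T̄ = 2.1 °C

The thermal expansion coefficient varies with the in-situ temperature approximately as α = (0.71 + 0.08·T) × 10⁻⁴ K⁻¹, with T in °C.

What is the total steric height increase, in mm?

Layer 1: α = (0.71 + 0.08×25)×10⁻⁴ = 2.71×10⁻⁴ K⁻¹
Layer 2: α = (0.71 + 0.08×2.1)×10⁻⁴ = 0.878×10⁻⁴ K⁻¹
2.1 × 190 × 2.71×10⁻⁴ = 0.108129 m
0.5 × 410 × 0.878×10⁻⁴ = 0.017999 m
Δh = 0.108129 + 0.017999 = 0.126128 m

Δh = 130 mm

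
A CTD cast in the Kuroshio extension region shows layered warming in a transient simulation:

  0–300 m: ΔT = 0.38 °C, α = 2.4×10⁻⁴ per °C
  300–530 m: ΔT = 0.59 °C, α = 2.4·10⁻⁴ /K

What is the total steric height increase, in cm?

0.38 × 300 × 2.4×10⁻⁴ = 0.02736 m
2.4×10⁻⁴ × 230 × 0.59 = 0.032568 m
Δh = 0.02736 + 0.032568 = 0.059928 m

6.0 cm of thermosteric rise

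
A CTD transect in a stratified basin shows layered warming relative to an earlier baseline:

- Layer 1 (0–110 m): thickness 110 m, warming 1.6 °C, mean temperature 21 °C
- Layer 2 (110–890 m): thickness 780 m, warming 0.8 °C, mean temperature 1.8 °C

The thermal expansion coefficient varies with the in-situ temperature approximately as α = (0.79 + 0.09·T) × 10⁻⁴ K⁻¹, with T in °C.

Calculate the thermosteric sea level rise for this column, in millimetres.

about 107 mm

Layer 1: α = (0.79 + 0.09×21)×10⁻⁴ = 2.68×10⁻⁴ K⁻¹
Layer 2: α = (0.79 + 0.09×1.8)×10⁻⁴ = 0.952×10⁻⁴ K⁻¹
Layer 1: 1.6 × 2.68×10⁻⁴ × 110 = 0.047168 m
Layer 2: 0.8 × 780 × 0.952×10⁻⁴ = 0.0594048 m
Δh = 0.047168 + 0.0594048 = 0.1065728 m ≈ 107 mm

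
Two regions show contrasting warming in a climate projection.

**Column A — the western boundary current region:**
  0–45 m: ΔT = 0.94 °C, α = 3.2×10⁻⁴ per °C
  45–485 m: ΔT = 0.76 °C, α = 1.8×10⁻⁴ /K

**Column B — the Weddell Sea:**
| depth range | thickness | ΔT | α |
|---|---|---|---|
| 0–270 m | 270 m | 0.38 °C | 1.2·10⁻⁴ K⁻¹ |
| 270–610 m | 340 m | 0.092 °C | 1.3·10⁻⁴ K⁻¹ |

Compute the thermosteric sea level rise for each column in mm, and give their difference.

Δh_A ≈ 74 mm, Δh_B ≈ 16 mm; difference ≈ 57 mm

A 45 × 3.2×10⁻⁴ × 0.94 = 0.013536 m
A Layer 2: 1.8×10⁻⁴ × 0.76 × 440 = 0.060192 m
A total: 0.073728 m
B Layer 1: 0.38 × 1.2×10⁻⁴ × 270 = 0.012312 m
B 1.3×10⁻⁴ × 0.092 × 340 = 0.0040664 m
B total: 0.0163784 m
Difference: 0.073728 − 0.0163784 = 0.0573496 m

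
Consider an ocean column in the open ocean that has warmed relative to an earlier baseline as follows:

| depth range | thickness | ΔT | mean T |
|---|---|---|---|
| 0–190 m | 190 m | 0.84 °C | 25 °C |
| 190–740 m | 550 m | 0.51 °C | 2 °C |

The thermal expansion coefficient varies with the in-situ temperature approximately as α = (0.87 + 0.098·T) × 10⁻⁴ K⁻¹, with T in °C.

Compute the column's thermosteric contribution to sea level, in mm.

82.9 mm of thermosteric rise

Layer 1: α = (0.87 + 0.098×25)×10⁻⁴ = 3.32×10⁻⁴ K⁻¹
Layer 2: α = (0.87 + 0.098×2)×10⁻⁴ = 1.066×10⁻⁴ K⁻¹
Layer 1: 0.84 × 3.32×10⁻⁴ × 190 = 0.0529872 m
0.51 × 550 × 1.066×10⁻⁴ = 0.0299013 m
Δh = 0.0529872 + 0.0299013 = 0.0828885 m ≈ 82.9 mm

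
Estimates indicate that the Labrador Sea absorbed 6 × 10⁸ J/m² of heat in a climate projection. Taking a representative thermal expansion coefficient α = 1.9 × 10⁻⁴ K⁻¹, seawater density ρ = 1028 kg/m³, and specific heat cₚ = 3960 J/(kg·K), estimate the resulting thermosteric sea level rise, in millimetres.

Δh = αQ/(ρcₚ) = 1.9×10⁻⁴ × 6×10⁸ / (1028 × 3960) ≈ 0.028004 m

about 28 mm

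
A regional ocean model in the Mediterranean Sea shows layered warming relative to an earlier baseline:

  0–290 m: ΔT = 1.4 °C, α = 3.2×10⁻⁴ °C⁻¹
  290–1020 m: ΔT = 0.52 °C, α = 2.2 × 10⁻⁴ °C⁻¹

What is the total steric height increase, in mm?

0–290 m: 3.2×10⁻⁴ × 1.4 × 290 = 0.12992 m
290–1020 m: 730 × 0.52 × 2.2×10⁻⁴ = 0.083512 m
Δh = 0.12992 + 0.083512 = 0.213432 m

about 213 mm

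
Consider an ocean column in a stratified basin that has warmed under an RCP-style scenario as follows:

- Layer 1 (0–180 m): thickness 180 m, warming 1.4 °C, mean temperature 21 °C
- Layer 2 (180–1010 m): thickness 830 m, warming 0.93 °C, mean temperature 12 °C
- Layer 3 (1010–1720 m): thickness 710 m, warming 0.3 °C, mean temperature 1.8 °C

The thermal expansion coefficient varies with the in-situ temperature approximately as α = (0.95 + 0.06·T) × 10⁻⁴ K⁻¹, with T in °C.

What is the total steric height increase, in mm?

Δh = 210 mm

Layer 1: α = (0.95 + 0.06×21)×10⁻⁴ = 2.21×10⁻⁴ K⁻¹
Layer 2: α = (0.95 + 0.06×12)×10⁻⁴ = 1.67×10⁻⁴ K⁻¹
Layer 3: α = (0.95 + 0.06×1.8)×10⁻⁴ = 1.058×10⁻⁴ K⁻¹
Layer 1: 1.4 × 180 × 2.21×10⁻⁴ = 0.055692 m
Layer 2: 1.67×10⁻⁴ × 830 × 0.93 = 0.1289073 m
1.058×10⁻⁴ × 710 × 0.3 = 0.0225354 m
Δh = 0.055692 + 0.1289073 + 0.0225354 = 0.2071347 m ≈ 210 mm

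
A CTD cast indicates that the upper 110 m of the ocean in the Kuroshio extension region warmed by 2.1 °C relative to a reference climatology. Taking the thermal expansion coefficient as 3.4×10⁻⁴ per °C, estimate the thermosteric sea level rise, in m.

Δh = αΔT·H = 3.4×10⁻⁴ × 2.1 × 110 = 0.07854 m

Δh ≈ 0.0785 m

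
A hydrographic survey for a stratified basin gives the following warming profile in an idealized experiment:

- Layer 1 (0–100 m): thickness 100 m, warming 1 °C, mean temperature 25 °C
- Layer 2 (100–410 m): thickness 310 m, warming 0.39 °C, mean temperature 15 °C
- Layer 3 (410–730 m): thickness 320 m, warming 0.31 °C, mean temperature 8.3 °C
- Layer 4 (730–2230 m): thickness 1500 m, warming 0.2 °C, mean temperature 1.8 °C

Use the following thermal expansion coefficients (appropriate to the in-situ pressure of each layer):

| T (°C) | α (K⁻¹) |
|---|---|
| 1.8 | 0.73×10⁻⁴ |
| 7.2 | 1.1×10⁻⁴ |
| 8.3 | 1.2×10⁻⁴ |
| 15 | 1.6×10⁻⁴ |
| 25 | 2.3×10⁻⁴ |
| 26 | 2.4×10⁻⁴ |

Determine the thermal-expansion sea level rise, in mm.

Layer 1 at 25 °C → α = 2.3×10⁻⁴ K⁻¹
Layer 2 at 15 °C → α = 1.6×10⁻⁴ K⁻¹
Layer 3 at 8.3 °C → α = 1.2×10⁻⁴ K⁻¹
Layer 4 at 1.8 °C → α = 0.73×10⁻⁴ K⁻¹
0–100 m: 100 × 2.3×10⁻⁴ × 1 = 0.02300 m
310 × 0.39 × 1.6×10⁻⁴ = 0.019344 m
0.31 × 1.2×10⁻⁴ × 320 = 0.011904 m
Layer 4: 1500 × 0.73×10⁻⁴ × 0.2 = 0.02190 m
Δh = 0.02300 + 0.019344 + 0.011904 + 0.02190 = 0.076148 m ≈ 76 mm

Δh = 76 mm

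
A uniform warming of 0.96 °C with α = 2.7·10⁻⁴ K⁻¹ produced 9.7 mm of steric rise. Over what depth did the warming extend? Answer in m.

H = Δh/(αΔT) = 0.0097 / (2.7×10⁻⁴ × 0.96) ≈ 37.42 m

37 m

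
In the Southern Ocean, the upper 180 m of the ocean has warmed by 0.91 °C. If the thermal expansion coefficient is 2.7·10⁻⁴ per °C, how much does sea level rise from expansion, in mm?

Δh = αΔT·H = 2.7×10⁻⁴ × 0.91 × 180 = 0.044226 m

44.2 mm of thermosteric rise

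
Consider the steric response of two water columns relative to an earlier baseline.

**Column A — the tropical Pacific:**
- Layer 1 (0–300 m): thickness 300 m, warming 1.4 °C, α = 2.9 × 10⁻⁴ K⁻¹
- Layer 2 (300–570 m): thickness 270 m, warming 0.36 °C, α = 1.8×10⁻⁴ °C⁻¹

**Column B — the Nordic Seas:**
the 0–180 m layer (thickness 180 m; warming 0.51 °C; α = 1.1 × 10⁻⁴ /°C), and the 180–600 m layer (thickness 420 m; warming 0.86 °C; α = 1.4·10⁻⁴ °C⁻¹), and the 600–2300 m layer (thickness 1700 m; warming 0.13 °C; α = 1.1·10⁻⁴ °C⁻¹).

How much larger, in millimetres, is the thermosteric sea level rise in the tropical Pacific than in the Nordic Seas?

A Layer 1: 1.4 × 2.9×10⁻⁴ × 300 = 0.12180 m
A Layer 2: 0.36 × 1.8×10⁻⁴ × 270 = 0.017496 m
A total: 0.139296 m
B 0–180 m: 1.1×10⁻⁴ × 0.51 × 180 = 0.010098 m
B 180–600 m: 0.86 × 420 × 1.4×10⁻⁴ = 0.050568 m
B 1700 × 1.1×10⁻⁴ × 0.13 = 0.02431 m
B total: 0.084976 m
Difference: 0.139296 − 0.084976 = 0.05432 m

Δh_A − Δh_B ≈ 54 mm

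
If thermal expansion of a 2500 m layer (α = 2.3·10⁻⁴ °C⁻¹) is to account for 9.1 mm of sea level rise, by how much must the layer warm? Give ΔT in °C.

ΔT = Δh/(αH) = 0.0091 / (2.3×10⁻⁴ × 2500) ≈ 0.01583 °C

0.0158 °C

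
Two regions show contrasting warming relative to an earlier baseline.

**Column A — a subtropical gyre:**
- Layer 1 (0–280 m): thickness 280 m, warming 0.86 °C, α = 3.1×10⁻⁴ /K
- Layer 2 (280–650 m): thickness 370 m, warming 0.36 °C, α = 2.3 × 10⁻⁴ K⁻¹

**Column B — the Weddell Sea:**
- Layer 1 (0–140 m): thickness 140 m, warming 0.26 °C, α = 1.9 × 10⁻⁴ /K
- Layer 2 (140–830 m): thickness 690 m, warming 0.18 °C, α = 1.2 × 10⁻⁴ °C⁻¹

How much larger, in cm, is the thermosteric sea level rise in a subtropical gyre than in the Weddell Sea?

A Layer 1: 3.1×10⁻⁴ × 0.86 × 280 = 0.074648 m
A Layer 2: 370 × 2.3×10⁻⁴ × 0.36 = 0.030636 m
A total: 0.105284 m
B Layer 1: 1.9×10⁻⁴ × 0.26 × 140 = 0.006916 m
B 140–830 m: 1.2×10⁻⁴ × 0.18 × 690 = 0.014904 m
B total: 0.02182 m
Difference: 0.105284 − 0.02182 = 0.083464 m

Δh_A − Δh_B ≈ 8.3 cm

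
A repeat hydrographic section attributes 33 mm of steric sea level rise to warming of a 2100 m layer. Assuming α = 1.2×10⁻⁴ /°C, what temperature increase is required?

ΔT = Δh/(αH) = 0.033 / (1.2×10⁻⁴ × 2100) ≈ 0.1310 K

0.131 K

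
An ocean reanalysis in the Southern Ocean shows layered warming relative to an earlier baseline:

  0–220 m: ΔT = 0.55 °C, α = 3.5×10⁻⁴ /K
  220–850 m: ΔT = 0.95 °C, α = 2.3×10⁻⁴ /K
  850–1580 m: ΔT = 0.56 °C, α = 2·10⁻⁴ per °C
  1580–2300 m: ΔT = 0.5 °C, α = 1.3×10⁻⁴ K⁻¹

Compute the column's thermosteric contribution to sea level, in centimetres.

about 30.9 cm

220 × 3.5×10⁻⁴ × 0.55 = 0.04235 m
Layer 2: 630 × 0.95 × 2.3×10⁻⁴ = 0.137655 m
Layer 3: 0.56 × 2×10⁻⁴ × 730 = 0.08176 m
720 × 0.5 × 1.3×10⁻⁴ = 0.04680 m
Δh = 0.04235 + 0.137655 + 0.08176 + 0.04680 = 0.308565 m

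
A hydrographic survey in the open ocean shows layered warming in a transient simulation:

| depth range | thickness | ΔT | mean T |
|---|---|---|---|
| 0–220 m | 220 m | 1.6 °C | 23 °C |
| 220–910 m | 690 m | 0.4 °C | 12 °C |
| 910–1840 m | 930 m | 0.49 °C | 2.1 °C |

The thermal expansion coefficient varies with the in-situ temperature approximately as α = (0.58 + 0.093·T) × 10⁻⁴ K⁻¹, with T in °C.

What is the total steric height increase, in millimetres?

180 mm of thermosteric rise

Layer 1: α = (0.58 + 0.093×23)×10⁻⁴ = 2.719×10⁻⁴ K⁻¹
Layer 2: α = (0.58 + 0.093×12)×10⁻⁴ = 1.696×10⁻⁴ K⁻¹
Layer 3: α = (0.58 + 0.093×2.1)×10⁻⁴ = 0.7753×10⁻⁴ K⁻¹
0–220 m: 1.6 × 2.719×10⁻⁴ × 220 = 0.0957088 m
690 × 1.696×10⁻⁴ × 0.4 = 0.0468096 m
0.7753×10⁻⁴ × 930 × 0.49 = 0.035330421 m
Δh = 0.0957088 + 0.0468096 + 0.035330421 = 0.177848821 m ≈ 180 mm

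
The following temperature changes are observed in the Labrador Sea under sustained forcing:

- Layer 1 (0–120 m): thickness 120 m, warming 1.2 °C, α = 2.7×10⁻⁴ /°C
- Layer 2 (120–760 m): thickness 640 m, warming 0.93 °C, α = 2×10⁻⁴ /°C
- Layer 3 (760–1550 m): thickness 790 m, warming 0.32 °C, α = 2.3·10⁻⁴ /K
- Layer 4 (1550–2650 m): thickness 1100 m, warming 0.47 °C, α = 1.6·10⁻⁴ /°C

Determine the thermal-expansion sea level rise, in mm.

299 mm

120 × 2.7×10⁻⁴ × 1.2 = 0.03888 m
640 × 2×10⁻⁴ × 0.93 = 0.11904 m
760–1550 m: 2.3×10⁻⁴ × 0.32 × 790 = 0.058144 m
1100 × 1.6×10⁻⁴ × 0.47 = 0.08272 m
Δh = 0.03888 + 0.11904 + 0.058144 + 0.08272 = 0.298784 m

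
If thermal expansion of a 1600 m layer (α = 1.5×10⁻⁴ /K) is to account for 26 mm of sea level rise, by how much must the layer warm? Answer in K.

ΔT = Δh/(αH) = 0.026 / (1.5×10⁻⁴ × 1600) ≈ 0.1083 K

about 0.108 K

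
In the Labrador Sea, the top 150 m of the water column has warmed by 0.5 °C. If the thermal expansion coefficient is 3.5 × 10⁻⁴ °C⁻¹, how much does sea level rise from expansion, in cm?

about 2.63 cm

Δh = αΔT·H = 3.5×10⁻⁴ × 0.5 × 150 = 0.02625 m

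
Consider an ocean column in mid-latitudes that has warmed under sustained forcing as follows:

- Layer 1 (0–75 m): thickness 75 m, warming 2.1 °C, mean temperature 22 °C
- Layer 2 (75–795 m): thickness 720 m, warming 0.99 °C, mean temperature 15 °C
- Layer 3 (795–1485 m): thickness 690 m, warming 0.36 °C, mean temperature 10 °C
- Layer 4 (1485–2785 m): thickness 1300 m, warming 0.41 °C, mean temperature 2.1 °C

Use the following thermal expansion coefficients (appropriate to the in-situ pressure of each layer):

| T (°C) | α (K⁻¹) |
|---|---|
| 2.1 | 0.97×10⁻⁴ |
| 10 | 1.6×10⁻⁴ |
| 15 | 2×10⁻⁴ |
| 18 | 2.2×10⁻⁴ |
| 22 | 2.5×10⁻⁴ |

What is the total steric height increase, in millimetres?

Layer 1 at 22 °C → α = 2.5×10⁻⁴ K⁻¹
Layer 2 at 15 °C → α = 2×10⁻⁴ K⁻¹
Layer 3 at 10 °C → α = 1.6×10⁻⁴ K⁻¹
Layer 4 at 2.1 °C → α = 0.97×10⁻⁴ K⁻¹
2.5×10⁻⁴ × 75 × 2.1 = 0.039375 m
75–795 m: 0.99 × 2×10⁻⁴ × 720 = 0.14256 m
690 × 1.6×10⁻⁴ × 0.36 = 0.039744 m
0.97×10⁻⁴ × 0.41 × 1300 = 0.051701 m
Δh = 0.039375 + 0.14256 + 0.039744 + 0.051701 = 0.27338 m

about 273 mm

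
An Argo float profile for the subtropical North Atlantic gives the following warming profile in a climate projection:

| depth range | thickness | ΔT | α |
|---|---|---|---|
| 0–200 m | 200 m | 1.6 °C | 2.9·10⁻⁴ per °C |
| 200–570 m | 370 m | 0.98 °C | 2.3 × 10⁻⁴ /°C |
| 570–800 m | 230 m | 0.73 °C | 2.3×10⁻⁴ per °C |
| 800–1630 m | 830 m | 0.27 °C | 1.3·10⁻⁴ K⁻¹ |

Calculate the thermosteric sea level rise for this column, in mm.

Layer 1: 200 × 2.9×10⁻⁴ × 1.6 = 0.09280 m
0.98 × 370 × 2.3×10⁻⁴ = 0.083398 m
Layer 3: 230 × 0.73 × 2.3×10⁻⁴ = 0.038617 m
800–1630 m: 1.3×10⁻⁴ × 0.27 × 830 = 0.029133 m
Δh = 0.09280 + 0.083398 + 0.038617 + 0.029133 = 0.243948 m ≈ 240 mm

240 mm of thermosteric rise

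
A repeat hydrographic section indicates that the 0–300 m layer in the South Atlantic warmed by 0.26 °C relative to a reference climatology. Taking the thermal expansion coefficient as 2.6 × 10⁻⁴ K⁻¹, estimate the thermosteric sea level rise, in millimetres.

Δh ≈ 20.3 mm

Δh = αΔT·H = 2.6×10⁻⁴ × 0.26 × 300 = 0.02028 m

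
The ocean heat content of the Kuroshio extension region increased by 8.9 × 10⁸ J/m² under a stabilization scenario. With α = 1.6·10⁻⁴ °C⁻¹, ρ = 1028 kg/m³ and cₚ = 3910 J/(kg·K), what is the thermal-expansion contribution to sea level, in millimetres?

Δh = αQ/(ρcₚ) = 1.6×10⁻⁴ × 8.9×10⁸ / (1028 × 3910) ≈ 0.035427 m

Δh = 35 mm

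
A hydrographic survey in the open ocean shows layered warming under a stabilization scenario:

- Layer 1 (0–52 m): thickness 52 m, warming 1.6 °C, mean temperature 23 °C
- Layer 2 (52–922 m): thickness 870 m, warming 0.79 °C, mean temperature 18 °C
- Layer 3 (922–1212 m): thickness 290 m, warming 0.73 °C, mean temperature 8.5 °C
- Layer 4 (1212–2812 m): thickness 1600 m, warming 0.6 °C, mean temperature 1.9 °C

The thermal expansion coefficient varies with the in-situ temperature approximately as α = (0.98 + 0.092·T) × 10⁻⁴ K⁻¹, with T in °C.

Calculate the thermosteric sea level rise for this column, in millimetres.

Layer 1: α = (0.98 + 0.092×23)×10⁻⁴ = 3.096×10⁻⁴ K⁻¹
Layer 2: α = (0.98 + 0.092×18)×10⁻⁴ = 2.636×10⁻⁴ K⁻¹
Layer 3: α = (0.98 + 0.092×8.5)×10⁻⁴ = 1.762×10⁻⁴ K⁻¹
Layer 4: α = (0.98 + 0.092×1.9)×10⁻⁴ = 1.1548×10⁻⁴ K⁻¹
3.096×10⁻⁴ × 52 × 1.6 = 0.02575872 m
2.636×10⁻⁴ × 0.79 × 870 = 0.18117228 m
1.762×10⁻⁴ × 290 × 0.73 = 0.03730154 m
1600 × 0.6 × 1.1548×10⁻⁴ = 0.1108608 m
Δh = 0.02575872 + 0.18117228 + 0.03730154 + 0.1108608 = 0.35509334 m

about 360 mm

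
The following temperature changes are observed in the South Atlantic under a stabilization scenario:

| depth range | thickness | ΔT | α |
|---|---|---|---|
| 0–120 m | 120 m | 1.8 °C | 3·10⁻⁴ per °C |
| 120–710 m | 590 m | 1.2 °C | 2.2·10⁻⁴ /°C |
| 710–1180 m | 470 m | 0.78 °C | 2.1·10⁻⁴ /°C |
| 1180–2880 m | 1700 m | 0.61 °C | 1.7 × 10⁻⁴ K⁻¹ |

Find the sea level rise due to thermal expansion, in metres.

3×10⁻⁴ × 1.8 × 120 = 0.06480 m
Layer 2: 590 × 2.2×10⁻⁴ × 1.2 = 0.15576 m
Layer 3: 2.1×10⁻⁴ × 470 × 0.78 = 0.076986 m
Layer 4: 1700 × 1.7×10⁻⁴ × 0.61 = 0.17629 m
Δh = 0.06480 + 0.15576 + 0.076986 + 0.17629 = 0.473836 m ≈ 0.47 m

Δh ≈ 0.47 m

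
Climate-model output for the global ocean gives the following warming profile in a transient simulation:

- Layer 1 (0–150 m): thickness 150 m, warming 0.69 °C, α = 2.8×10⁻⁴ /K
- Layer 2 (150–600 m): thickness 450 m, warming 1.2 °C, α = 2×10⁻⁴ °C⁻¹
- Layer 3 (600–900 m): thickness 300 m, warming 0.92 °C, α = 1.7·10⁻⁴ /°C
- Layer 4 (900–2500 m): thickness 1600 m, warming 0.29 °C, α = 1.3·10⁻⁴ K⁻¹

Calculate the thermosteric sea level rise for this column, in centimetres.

0–150 m: 2.8×10⁻⁴ × 150 × 0.69 = 0.02898 m
2×10⁻⁴ × 450 × 1.2 = 0.10800 m
300 × 1.7×10⁻⁴ × 0.92 = 0.04692 m
1600 × 1.3×10⁻⁴ × 0.29 = 0.06032 m
Δh = 0.02898 + 0.10800 + 0.04692 + 0.06032 = 0.24422 m

Δh ≈ 24.4 cm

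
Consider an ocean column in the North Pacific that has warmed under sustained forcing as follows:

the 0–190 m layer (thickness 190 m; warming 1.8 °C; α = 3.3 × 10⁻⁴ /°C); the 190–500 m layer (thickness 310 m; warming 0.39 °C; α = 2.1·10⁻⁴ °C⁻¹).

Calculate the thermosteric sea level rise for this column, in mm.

1.8 × 3.3×10⁻⁴ × 190 = 0.11286 m
190–500 m: 2.1×10⁻⁴ × 0.39 × 310 = 0.025389 m
Δh = 0.11286 + 0.025389 = 0.138249 m

Δh = 138 mm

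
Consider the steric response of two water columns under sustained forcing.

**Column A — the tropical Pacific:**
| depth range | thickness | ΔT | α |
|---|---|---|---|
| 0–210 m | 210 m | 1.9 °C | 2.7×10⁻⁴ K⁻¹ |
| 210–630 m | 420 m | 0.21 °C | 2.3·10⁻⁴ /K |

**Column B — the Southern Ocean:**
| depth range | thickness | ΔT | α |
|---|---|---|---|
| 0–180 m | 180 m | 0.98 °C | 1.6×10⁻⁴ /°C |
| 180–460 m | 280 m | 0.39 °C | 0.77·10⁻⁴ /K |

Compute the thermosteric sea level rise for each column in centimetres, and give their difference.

Δh_A ≈ 12.8 cm, Δh_B ≈ 3.66 cm; difference ≈ 9.14 cm

A 1.9 × 2.7×10⁻⁴ × 210 = 0.10773 m
A 210–630 m: 0.21 × 2.3×10⁻⁴ × 420 = 0.020286 m
A total: 0.128016 m
B 0.98 × 180 × 1.6×10⁻⁴ = 0.028224 m
B 0.77×10⁻⁴ × 0.39 × 280 = 0.0084084 m
B total: 0.0366324 m
Difference: 0.128016 − 0.0366324 = 0.0913836 m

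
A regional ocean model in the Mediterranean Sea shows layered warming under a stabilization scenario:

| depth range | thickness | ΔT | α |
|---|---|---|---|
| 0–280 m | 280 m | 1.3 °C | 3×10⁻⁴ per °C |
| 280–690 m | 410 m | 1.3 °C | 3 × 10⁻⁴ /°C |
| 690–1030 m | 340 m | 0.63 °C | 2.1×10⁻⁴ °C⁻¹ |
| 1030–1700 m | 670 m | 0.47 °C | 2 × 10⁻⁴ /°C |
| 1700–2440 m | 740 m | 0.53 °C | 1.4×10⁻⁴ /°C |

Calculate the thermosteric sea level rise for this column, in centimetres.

Layer 1: 1.3 × 280 × 3×10⁻⁴ = 0.10920 m
Layer 2: 410 × 3×10⁻⁴ × 1.3 = 0.15990 m
690–1030 m: 2.1×10⁻⁴ × 0.63 × 340 = 0.044982 m
1030–1700 m: 2×10⁻⁴ × 0.47 × 670 = 0.06298 m
740 × 1.4×10⁻⁴ × 0.53 = 0.054908 m
Δh = 0.10920 + 0.15990 + 0.044982 + 0.06298 + 0.054908 = 0.43197 m ≈ 43 cm

about 43 cm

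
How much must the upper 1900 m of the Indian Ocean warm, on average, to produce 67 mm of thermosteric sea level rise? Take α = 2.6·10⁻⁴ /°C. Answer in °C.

about 0.14 °C

ΔT = Δh/(αH) = 0.067 / (2.6×10⁻⁴ × 1900) ≈ 0.1356 °C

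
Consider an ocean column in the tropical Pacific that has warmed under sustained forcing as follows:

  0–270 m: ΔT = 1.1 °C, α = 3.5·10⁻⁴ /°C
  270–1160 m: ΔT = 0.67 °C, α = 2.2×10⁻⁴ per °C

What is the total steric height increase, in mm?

Δh = 235 mm

0–270 m: 1.1 × 3.5×10⁻⁴ × 270 = 0.10395 m
0.67 × 2.2×10⁻⁴ × 890 = 0.131186 m
Δh = 0.10395 + 0.131186 = 0.235136 m ≈ 235 mm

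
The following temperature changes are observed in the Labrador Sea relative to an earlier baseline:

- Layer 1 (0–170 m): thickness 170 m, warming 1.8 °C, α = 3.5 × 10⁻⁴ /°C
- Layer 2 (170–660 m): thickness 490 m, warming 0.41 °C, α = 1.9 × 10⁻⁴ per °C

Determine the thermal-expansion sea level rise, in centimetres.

15 cm

3.5×10⁻⁴ × 1.8 × 170 = 0.10710 m
170–660 m: 0.41 × 490 × 1.9×10⁻⁴ = 0.038171 m
Δh = 0.10710 + 0.038171 = 0.145271 m ≈ 15 cm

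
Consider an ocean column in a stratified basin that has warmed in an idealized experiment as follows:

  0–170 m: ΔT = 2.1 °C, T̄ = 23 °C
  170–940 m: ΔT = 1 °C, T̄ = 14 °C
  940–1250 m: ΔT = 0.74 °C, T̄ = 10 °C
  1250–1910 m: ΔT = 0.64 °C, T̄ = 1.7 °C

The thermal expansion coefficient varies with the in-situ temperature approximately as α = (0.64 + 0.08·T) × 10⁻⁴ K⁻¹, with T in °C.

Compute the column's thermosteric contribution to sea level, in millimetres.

Layer 1: α = (0.64 + 0.08×23)×10⁻⁴ = 2.48×10⁻⁴ K⁻¹
Layer 2: α = (0.64 + 0.08×14)×10⁻⁴ = 1.76×10⁻⁴ K⁻¹
Layer 3: α = (0.64 + 0.08×10)×10⁻⁴ = 1.44×10⁻⁴ K⁻¹
Layer 4: α = (0.64 + 0.08×1.7)×10⁻⁴ = 0.776×10⁻⁴ K⁻¹
2.48×10⁻⁴ × 170 × 2.1 = 0.088536 m
1 × 770 × 1.76×10⁻⁴ = 0.13552 m
940–1250 m: 0.74 × 1.44×10⁻⁴ × 310 = 0.0330336 m
660 × 0.776×10⁻⁴ × 0.64 = 0.03277824 m
Δh = 0.088536 + 0.13552 + 0.0330336 + 0.03277824 = 0.28986784 m

Δh ≈ 290 mm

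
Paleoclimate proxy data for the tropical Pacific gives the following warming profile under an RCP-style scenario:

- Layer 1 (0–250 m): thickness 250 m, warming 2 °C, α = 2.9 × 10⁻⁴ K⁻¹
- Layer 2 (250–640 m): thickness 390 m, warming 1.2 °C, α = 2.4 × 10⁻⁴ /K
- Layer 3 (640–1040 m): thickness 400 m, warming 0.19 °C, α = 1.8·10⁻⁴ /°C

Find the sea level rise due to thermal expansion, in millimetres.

Δh = 271 mm

0–250 m: 2.9×10⁻⁴ × 250 × 2 = 0.14500 m
250–640 m: 1.2 × 2.4×10⁻⁴ × 390 = 0.11232 m
640–1040 m: 0.19 × 1.8×10⁻⁴ × 400 = 0.01368 m
Δh = 0.14500 + 0.11232 + 0.01368 = 0.27100 m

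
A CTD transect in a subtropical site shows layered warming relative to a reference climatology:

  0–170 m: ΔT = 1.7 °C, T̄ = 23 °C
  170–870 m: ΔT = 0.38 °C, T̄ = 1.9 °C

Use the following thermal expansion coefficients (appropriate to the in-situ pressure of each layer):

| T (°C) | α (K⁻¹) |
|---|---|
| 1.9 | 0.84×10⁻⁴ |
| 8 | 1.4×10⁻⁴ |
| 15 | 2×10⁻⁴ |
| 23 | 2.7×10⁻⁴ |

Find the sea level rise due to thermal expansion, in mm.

100 mm of thermosteric rise

Layer 1 at 23 °C → α = 2.7×10⁻⁴ K⁻¹
Layer 2 at 1.9 °C → α = 0.84×10⁻⁴ K⁻¹
Layer 1: 2.7×10⁻⁴ × 1.7 × 170 = 0.07803 m
170–870 m: 700 × 0.84×10⁻⁴ × 0.38 = 0.022344 m
Δh = 0.07803 + 0.022344 = 0.100374 m ≈ 100 mm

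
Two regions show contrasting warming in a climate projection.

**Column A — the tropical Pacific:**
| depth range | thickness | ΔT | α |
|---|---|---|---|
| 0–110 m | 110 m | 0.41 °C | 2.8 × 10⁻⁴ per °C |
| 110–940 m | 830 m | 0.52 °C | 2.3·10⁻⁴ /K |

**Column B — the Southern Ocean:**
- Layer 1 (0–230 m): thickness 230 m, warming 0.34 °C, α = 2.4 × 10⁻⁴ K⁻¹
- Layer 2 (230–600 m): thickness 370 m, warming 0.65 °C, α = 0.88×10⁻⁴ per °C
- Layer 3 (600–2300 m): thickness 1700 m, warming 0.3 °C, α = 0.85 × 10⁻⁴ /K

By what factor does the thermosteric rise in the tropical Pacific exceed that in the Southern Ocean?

A Layer 1: 2.8×10⁻⁴ × 0.41 × 110 = 0.012628 m
A 830 × 0.52 × 2.3×10⁻⁴ = 0.099268 m
A total: 0.111896 m
B 0–230 m: 2.4×10⁻⁴ × 0.34 × 230 = 0.018768 m
B 370 × 0.65 × 0.88×10⁻⁴ = 0.021164 m
B 600–2300 m: 0.85×10⁻⁴ × 1700 × 0.3 = 0.04335 m
B total: 0.083282 m
Ratio: 0.111896 / 0.083282 ≈ 1.344

1.34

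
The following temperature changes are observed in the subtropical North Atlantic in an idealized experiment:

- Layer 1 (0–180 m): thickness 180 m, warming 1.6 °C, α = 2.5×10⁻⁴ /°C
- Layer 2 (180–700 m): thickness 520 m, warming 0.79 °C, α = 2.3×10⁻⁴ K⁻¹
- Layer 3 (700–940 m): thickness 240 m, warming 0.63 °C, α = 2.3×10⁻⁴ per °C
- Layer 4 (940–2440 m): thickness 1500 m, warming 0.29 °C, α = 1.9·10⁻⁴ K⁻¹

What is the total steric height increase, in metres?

2.5×10⁻⁴ × 1.6 × 180 = 0.07200 m
520 × 2.3×10⁻⁴ × 0.79 = 0.094484 m
Layer 3: 240 × 0.63 × 2.3×10⁻⁴ = 0.034776 m
940–2440 m: 1.9×10⁻⁴ × 1500 × 0.29 = 0.08265 m
Δh = 0.07200 + 0.094484 + 0.034776 + 0.08265 = 0.28391 m ≈ 0.284 m

0.284 m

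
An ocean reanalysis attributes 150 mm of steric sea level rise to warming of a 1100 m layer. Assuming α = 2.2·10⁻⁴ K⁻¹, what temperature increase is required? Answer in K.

0.620 K

ΔT = Δh/(αH) = 0.15 / (2.2×10⁻⁴ × 1100) ≈ 0.6198 K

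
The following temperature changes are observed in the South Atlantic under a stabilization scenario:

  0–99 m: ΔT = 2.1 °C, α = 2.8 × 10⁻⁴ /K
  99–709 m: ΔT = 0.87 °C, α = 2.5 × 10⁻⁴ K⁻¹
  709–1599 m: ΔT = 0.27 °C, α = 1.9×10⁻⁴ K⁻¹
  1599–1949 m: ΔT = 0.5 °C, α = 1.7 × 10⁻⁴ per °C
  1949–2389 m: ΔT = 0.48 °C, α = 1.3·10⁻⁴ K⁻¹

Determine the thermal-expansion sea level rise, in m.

Layer 1: 2.8×10⁻⁴ × 99 × 2.1 = 0.058212 m
0.87 × 610 × 2.5×10⁻⁴ = 0.132675 m
709–1599 m: 890 × 1.9×10⁻⁴ × 0.27 = 0.045657 m
Layer 4: 1.7×10⁻⁴ × 350 × 0.5 = 0.02975 m
1.3×10⁻⁴ × 0.48 × 440 = 0.027456 m
Δh = 0.058212 + 0.132675 + 0.045657 + 0.02975 + 0.027456 = 0.29375 m

about 0.29 m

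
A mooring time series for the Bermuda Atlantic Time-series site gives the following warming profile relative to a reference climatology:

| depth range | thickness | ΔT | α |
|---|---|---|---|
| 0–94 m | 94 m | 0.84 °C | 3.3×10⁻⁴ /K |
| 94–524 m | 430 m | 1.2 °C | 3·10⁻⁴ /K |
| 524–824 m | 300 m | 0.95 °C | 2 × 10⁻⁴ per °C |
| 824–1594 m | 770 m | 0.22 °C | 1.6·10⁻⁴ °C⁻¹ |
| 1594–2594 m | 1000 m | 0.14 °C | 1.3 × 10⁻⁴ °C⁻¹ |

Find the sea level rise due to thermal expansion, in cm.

28 cm

0–94 m: 3.3×10⁻⁴ × 0.84 × 94 = 0.0260568 m
94–524 m: 3×10⁻⁴ × 430 × 1.2 = 0.15480 m
0.95 × 2×10⁻⁴ × 300 = 0.05700 m
770 × 1.6×10⁻⁴ × 0.22 = 0.027104 m
Layer 5: 1000 × 1.3×10⁻⁴ × 0.14 = 0.01820 m
Δh = 0.0260568 + 0.15480 + 0.05700 + 0.027104 + 0.01820 = 0.2831608 m ≈ 28 cm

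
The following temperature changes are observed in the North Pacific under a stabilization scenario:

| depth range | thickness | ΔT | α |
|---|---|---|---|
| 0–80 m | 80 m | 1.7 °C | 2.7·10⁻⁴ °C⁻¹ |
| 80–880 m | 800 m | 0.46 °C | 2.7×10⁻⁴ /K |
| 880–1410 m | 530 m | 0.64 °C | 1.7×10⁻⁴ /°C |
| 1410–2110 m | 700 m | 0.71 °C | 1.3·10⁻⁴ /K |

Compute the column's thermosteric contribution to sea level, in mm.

0–80 m: 80 × 1.7 × 2.7×10⁻⁴ = 0.03672 m
2.7×10⁻⁴ × 800 × 0.46 = 0.09936 m
1.7×10⁻⁴ × 530 × 0.64 = 0.057664 m
0.71 × 700 × 1.3×10⁻⁴ = 0.06461 m
Δh = 0.03672 + 0.09936 + 0.057664 + 0.06461 = 0.258354 m ≈ 258 mm

about 258 mm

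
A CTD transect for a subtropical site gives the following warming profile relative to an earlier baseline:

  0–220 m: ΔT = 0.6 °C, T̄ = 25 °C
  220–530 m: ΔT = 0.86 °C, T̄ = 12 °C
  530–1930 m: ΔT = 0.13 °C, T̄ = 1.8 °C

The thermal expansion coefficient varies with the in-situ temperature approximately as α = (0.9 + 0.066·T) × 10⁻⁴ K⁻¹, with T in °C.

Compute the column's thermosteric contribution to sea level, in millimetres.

97 mm of thermosteric rise

Layer 1: α = (0.9 + 0.066×25)×10⁻⁴ = 2.55×10⁻⁴ K⁻¹
Layer 2: α = (0.9 + 0.066×12)×10⁻⁴ = 1.692×10⁻⁴ K⁻¹
Layer 3: α = (0.9 + 0.066×1.8)×10⁻⁴ = 1.0188×10⁻⁴ K⁻¹
0–220 m: 220 × 0.6 × 2.55×10⁻⁴ = 0.03366 m
1.692×10⁻⁴ × 310 × 0.86 = 0.04510872 m
530–1930 m: 1.0188×10⁻⁴ × 1400 × 0.13 = 0.01854216 m
Δh = 0.03366 + 0.04510872 + 0.01854216 = 0.09731088 m ≈ 97 mm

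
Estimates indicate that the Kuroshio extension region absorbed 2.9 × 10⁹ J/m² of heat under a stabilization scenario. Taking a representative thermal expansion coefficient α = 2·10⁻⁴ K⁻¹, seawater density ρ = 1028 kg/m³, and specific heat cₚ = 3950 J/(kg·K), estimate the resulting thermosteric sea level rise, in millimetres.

Δh = αQ/(ρcₚ) = 2×10⁻⁴ × 2.9×10⁹ / (1028 × 3950) ≈ 0.14284 m

143 mm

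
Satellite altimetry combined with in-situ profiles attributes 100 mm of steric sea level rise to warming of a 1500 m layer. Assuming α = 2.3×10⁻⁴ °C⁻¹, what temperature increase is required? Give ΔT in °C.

ΔT ≈ 0.290 °C

ΔT = Δh/(αH) = 0.1 / (2.3×10⁻⁴ × 1500) ≈ 0.2899 °C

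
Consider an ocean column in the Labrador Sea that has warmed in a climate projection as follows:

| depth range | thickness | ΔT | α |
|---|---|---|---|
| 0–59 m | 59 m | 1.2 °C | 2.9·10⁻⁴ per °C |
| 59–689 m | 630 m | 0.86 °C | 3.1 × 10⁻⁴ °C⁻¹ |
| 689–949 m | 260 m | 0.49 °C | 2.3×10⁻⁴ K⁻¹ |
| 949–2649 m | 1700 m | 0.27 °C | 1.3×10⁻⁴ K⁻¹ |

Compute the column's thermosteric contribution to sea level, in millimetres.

about 277 mm

59 × 2.9×10⁻⁴ × 1.2 = 0.020532 m
Layer 2: 0.86 × 630 × 3.1×10⁻⁴ = 0.167958 m
689–949 m: 0.49 × 2.3×10⁻⁴ × 260 = 0.029302 m
1700 × 1.3×10⁻⁴ × 0.27 = 0.05967 m
Δh = 0.020532 + 0.167958 + 0.029302 + 0.05967 = 0.277462 m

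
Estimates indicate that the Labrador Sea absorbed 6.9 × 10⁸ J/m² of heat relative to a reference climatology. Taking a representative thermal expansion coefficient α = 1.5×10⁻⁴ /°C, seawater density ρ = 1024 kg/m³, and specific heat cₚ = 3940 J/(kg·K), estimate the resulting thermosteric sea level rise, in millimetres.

25.7 mm

Δh = αQ/(ρcₚ) = 1.5×10⁻⁴ × 6.9×10⁸ / (1024 × 3940) ≈ 0.025653 m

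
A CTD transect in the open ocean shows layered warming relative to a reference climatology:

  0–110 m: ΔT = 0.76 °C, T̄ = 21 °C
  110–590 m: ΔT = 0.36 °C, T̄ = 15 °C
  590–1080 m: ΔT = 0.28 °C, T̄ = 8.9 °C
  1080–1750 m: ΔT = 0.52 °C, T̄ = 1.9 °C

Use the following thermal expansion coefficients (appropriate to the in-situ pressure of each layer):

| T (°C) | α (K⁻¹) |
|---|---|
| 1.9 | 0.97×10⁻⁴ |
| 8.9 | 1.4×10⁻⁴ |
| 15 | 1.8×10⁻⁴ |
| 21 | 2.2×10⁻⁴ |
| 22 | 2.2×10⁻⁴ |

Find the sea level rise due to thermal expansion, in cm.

10.2 cm of thermosteric rise

Layer 1 at 21 °C → α = 2.2×10⁻⁴ K⁻¹
Layer 2 at 15 °C → α = 1.8×10⁻⁴ K⁻¹
Layer 3 at 8.9 °C → α = 1.4×10⁻⁴ K⁻¹
Layer 4 at 1.9 °C → α = 0.97×10⁻⁴ K⁻¹
Layer 1: 2.2×10⁻⁴ × 110 × 0.76 = 0.018392 m
1.8×10⁻⁴ × 0.36 × 480 = 0.031104 m
490 × 0.28 × 1.4×10⁻⁴ = 0.019208 m
Layer 4: 670 × 0.52 × 0.97×10⁻⁴ = 0.0337948 m
Δh = 0.018392 + 0.031104 + 0.019208 + 0.0337948 = 0.1024988 m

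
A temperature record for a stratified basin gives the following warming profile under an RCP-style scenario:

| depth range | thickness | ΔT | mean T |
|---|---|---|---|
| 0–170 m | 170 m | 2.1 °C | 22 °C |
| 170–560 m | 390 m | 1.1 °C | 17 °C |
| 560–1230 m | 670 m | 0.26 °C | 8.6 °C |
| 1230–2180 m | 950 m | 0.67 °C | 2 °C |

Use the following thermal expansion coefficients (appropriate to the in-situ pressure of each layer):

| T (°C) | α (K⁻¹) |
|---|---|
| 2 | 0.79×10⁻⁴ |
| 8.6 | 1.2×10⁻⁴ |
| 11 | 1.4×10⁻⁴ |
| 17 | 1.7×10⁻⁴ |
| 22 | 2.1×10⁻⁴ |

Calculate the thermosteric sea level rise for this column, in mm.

220 mm of thermosteric rise

Layer 1 at 22 °C → α = 2.1×10⁻⁴ K⁻¹
Layer 2 at 17 °C → α = 1.7×10⁻⁴ K⁻¹
Layer 3 at 8.6 °C → α = 1.2×10⁻⁴ K⁻¹
Layer 4 at 2 °C → α = 0.79×10⁻⁴ K⁻¹
Layer 1: 2.1 × 2.1×10⁻⁴ × 170 = 0.07497 m
Layer 2: 1.1 × 390 × 1.7×10⁻⁴ = 0.07293 m
560–1230 m: 670 × 1.2×10⁻⁴ × 0.26 = 0.020904 m
1230–2180 m: 0.67 × 950 × 0.79×10⁻⁴ = 0.0502835 m
Δh = 0.07497 + 0.07293 + 0.020904 + 0.0502835 = 0.2190875 m ≈ 220 mm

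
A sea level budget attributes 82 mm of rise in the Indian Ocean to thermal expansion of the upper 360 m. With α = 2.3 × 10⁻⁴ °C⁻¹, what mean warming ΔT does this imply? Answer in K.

about 0.990 K

ΔT = Δh/(αH) = 0.082 / (2.3×10⁻⁴ × 360) ≈ 0.9903 K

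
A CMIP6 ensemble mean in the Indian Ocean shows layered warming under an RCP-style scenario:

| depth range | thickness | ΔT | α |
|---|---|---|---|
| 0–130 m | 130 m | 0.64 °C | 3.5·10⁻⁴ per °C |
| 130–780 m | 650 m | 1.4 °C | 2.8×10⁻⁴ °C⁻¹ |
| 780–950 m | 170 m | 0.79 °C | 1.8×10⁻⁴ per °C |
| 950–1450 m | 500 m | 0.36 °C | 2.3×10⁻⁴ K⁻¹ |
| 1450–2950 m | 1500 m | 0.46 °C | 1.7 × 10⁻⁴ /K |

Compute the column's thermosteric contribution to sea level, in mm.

0.64 × 3.5×10⁻⁴ × 130 = 0.02912 m
130–780 m: 1.4 × 650 × 2.8×10⁻⁴ = 0.25480 m
0.79 × 170 × 1.8×10⁻⁴ = 0.024174 m
950–1450 m: 2.3×10⁻⁴ × 0.36 × 500 = 0.04140 m
1450–2950 m: 1.7×10⁻⁴ × 0.46 × 1500 = 0.11730 m
Δh = 0.02912 + 0.25480 + 0.024174 + 0.04140 + 0.11730 = 0.466794 m ≈ 470 mm

Δh ≈ 470 mm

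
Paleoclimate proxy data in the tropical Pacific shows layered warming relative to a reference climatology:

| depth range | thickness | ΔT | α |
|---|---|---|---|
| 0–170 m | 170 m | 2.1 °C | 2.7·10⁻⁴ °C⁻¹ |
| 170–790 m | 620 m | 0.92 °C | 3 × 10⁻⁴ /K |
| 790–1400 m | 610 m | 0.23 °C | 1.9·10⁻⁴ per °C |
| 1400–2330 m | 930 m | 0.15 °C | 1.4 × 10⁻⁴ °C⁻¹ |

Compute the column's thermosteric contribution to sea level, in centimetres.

Δh = 31.4 cm

170 × 2.7×10⁻⁴ × 2.1 = 0.09639 m
0.92 × 3×10⁻⁴ × 620 = 0.17112 m
0.23 × 1.9×10⁻⁴ × 610 = 0.026657 m
930 × 0.15 × 1.4×10⁻⁴ = 0.01953 m
Δh = 0.09639 + 0.17112 + 0.026657 + 0.01953 = 0.313697 m ≈ 31.4 cm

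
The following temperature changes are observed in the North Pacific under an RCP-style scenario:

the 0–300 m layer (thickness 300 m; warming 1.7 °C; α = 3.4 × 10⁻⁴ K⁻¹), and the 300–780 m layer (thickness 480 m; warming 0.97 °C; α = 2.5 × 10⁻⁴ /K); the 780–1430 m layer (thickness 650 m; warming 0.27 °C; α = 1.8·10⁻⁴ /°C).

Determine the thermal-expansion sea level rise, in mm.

about 320 mm

1.7 × 300 × 3.4×10⁻⁴ = 0.17340 m
Layer 2: 480 × 0.97 × 2.5×10⁻⁴ = 0.11640 m
780–1430 m: 0.27 × 650 × 1.8×10⁻⁴ = 0.03159 m
Δh = 0.17340 + 0.11640 + 0.03159 = 0.32139 m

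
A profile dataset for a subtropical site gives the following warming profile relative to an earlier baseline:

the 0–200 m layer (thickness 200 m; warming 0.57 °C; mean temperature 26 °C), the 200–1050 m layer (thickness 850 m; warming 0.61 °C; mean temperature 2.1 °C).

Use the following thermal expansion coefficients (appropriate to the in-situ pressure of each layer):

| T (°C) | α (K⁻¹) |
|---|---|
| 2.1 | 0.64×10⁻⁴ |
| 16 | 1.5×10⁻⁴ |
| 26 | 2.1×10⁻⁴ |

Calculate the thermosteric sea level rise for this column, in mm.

Layer 1 at 26 °C → α = 2.1×10⁻⁴ K⁻¹
Layer 2 at 2.1 °C → α = 0.64×10⁻⁴ K⁻¹
Layer 1: 0.57 × 2.1×10⁻⁴ × 200 = 0.02394 m
Layer 2: 0.61 × 850 × 0.64×10⁻⁴ = 0.033184 m
Δh = 0.02394 + 0.033184 = 0.057124 m

Δh = 57.1 mm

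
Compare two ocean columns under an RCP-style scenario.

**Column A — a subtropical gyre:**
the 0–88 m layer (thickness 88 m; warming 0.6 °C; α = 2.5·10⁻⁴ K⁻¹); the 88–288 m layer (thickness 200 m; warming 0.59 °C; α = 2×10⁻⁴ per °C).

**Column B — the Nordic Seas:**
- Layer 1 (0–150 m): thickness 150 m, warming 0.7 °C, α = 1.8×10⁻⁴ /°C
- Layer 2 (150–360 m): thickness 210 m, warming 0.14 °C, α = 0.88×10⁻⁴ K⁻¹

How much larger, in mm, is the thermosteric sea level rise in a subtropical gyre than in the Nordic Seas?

15.3 mm larger

A 88 × 2.5×10⁻⁴ × 0.6 = 0.01320 m
A Layer 2: 200 × 2×10⁻⁴ × 0.59 = 0.02360 m
A total: 0.03680 m
B Layer 1: 150 × 0.7 × 1.8×10⁻⁴ = 0.01890 m
B 0.88×10⁻⁴ × 210 × 0.14 = 0.0025872 m
B total: 0.0214872 m
Difference: 0.03680 − 0.0214872 = 0.0153128 m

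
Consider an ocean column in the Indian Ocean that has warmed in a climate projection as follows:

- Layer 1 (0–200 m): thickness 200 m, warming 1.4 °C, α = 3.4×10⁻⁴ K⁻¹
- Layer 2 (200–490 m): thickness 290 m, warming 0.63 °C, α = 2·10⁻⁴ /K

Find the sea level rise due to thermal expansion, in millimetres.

Δh = 132 mm

0–200 m: 200 × 1.4 × 3.4×10⁻⁴ = 0.09520 m
0.63 × 290 × 2×10⁻⁴ = 0.03654 m
Δh = 0.09520 + 0.03654 = 0.13174 m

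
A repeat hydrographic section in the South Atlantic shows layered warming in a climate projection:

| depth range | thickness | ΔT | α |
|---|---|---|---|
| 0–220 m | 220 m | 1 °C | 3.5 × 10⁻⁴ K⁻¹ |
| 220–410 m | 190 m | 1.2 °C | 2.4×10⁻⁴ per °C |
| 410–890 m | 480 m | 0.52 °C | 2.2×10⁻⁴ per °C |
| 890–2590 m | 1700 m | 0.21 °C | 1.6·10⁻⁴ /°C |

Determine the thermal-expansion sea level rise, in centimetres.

Layer 1: 1 × 220 × 3.5×10⁻⁴ = 0.07700 m
Layer 2: 1.2 × 2.4×10⁻⁴ × 190 = 0.05472 m
Layer 3: 480 × 2.2×10⁻⁴ × 0.52 = 0.054912 m
0.21 × 1.6×10⁻⁴ × 1700 = 0.05712 m
Δh = 0.07700 + 0.05472 + 0.054912 + 0.05712 = 0.243752 m ≈ 24.4 cm

about 24.4 cm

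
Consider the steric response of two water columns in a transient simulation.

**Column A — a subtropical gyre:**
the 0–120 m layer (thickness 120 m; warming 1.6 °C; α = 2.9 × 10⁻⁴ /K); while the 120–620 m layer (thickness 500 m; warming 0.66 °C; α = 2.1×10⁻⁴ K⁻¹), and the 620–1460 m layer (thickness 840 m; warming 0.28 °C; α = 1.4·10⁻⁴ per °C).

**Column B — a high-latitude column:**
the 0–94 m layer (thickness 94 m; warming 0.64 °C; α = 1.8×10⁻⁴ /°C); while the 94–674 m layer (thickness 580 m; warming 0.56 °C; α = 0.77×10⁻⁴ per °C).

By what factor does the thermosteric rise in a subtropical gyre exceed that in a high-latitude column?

A 0–120 m: 2.9×10⁻⁴ × 120 × 1.6 = 0.05568 m
A Layer 2: 0.66 × 500 × 2.1×10⁻⁴ = 0.06930 m
A Layer 3: 0.28 × 840 × 1.4×10⁻⁴ = 0.032928 m
A total: 0.157908 m
B 1.8×10⁻⁴ × 94 × 0.64 = 0.0108288 m
B 94–674 m: 0.77×10⁻⁴ × 0.56 × 580 = 0.0250096 m
B total: 0.0358384 m
Ratio: 0.157908 / 0.0358384 ≈ 4.406

≈ 4.41×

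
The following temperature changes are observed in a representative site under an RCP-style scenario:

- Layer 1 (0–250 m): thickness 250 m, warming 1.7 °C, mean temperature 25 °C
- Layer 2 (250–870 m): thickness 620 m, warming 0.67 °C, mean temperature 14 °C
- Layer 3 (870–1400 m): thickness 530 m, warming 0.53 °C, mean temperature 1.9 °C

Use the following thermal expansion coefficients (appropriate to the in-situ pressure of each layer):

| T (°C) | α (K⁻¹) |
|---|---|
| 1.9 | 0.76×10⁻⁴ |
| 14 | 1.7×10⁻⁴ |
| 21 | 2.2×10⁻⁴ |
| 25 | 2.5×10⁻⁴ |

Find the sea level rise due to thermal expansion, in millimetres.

200 mm

Layer 1 at 25 °C → α = 2.5×10⁻⁴ K⁻¹
Layer 2 at 14 °C → α = 1.7×10⁻⁴ K⁻¹
Layer 3 at 1.9 °C → α = 0.76×10⁻⁴ K⁻¹
2.5×10⁻⁴ × 1.7 × 250 = 0.10625 m
Layer 2: 0.67 × 620 × 1.7×10⁻⁴ = 0.070618 m
870–1400 m: 0.76×10⁻⁴ × 0.53 × 530 = 0.0213484 m
Δh = 0.10625 + 0.070618 + 0.0213484 = 0.1982164 m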